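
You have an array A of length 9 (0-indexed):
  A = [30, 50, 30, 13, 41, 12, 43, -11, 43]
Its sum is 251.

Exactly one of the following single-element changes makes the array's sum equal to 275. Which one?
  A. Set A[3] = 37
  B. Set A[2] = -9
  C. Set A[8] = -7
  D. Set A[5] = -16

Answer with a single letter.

Answer: A

Derivation:
Option A: A[3] 13->37, delta=24, new_sum=251+(24)=275 <-- matches target
Option B: A[2] 30->-9, delta=-39, new_sum=251+(-39)=212
Option C: A[8] 43->-7, delta=-50, new_sum=251+(-50)=201
Option D: A[5] 12->-16, delta=-28, new_sum=251+(-28)=223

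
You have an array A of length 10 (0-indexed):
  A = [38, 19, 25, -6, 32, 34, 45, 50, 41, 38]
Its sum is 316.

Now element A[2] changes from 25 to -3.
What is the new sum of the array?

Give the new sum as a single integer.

Old value at index 2: 25
New value at index 2: -3
Delta = -3 - 25 = -28
New sum = old_sum + delta = 316 + (-28) = 288

Answer: 288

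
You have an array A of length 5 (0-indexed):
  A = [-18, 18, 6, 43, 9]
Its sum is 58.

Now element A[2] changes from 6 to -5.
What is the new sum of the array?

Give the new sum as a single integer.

Answer: 47

Derivation:
Old value at index 2: 6
New value at index 2: -5
Delta = -5 - 6 = -11
New sum = old_sum + delta = 58 + (-11) = 47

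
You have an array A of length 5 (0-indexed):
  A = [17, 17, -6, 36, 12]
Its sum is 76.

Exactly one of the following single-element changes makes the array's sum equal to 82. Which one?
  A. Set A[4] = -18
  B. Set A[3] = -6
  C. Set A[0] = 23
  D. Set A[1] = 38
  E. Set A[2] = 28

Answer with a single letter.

Answer: C

Derivation:
Option A: A[4] 12->-18, delta=-30, new_sum=76+(-30)=46
Option B: A[3] 36->-6, delta=-42, new_sum=76+(-42)=34
Option C: A[0] 17->23, delta=6, new_sum=76+(6)=82 <-- matches target
Option D: A[1] 17->38, delta=21, new_sum=76+(21)=97
Option E: A[2] -6->28, delta=34, new_sum=76+(34)=110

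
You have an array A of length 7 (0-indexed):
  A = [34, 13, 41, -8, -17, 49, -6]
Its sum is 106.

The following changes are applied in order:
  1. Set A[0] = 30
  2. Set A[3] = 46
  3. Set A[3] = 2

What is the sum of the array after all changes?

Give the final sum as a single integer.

Answer: 112

Derivation:
Initial sum: 106
Change 1: A[0] 34 -> 30, delta = -4, sum = 102
Change 2: A[3] -8 -> 46, delta = 54, sum = 156
Change 3: A[3] 46 -> 2, delta = -44, sum = 112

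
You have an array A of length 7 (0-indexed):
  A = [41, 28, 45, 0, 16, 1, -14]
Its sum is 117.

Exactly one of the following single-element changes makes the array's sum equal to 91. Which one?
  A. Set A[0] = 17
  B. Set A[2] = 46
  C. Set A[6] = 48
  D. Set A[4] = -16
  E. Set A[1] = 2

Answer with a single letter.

Answer: E

Derivation:
Option A: A[0] 41->17, delta=-24, new_sum=117+(-24)=93
Option B: A[2] 45->46, delta=1, new_sum=117+(1)=118
Option C: A[6] -14->48, delta=62, new_sum=117+(62)=179
Option D: A[4] 16->-16, delta=-32, new_sum=117+(-32)=85
Option E: A[1] 28->2, delta=-26, new_sum=117+(-26)=91 <-- matches target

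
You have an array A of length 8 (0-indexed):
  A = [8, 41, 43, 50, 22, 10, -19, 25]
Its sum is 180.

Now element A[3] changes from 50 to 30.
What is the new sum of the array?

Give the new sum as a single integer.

Answer: 160

Derivation:
Old value at index 3: 50
New value at index 3: 30
Delta = 30 - 50 = -20
New sum = old_sum + delta = 180 + (-20) = 160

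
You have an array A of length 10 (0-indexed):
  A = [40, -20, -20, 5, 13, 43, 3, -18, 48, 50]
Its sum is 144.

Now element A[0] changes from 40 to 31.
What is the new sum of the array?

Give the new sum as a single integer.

Answer: 135

Derivation:
Old value at index 0: 40
New value at index 0: 31
Delta = 31 - 40 = -9
New sum = old_sum + delta = 144 + (-9) = 135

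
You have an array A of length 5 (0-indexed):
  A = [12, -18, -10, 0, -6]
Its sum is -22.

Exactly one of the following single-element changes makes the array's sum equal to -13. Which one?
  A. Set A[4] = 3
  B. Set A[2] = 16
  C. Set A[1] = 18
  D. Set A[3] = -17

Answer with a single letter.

Option A: A[4] -6->3, delta=9, new_sum=-22+(9)=-13 <-- matches target
Option B: A[2] -10->16, delta=26, new_sum=-22+(26)=4
Option C: A[1] -18->18, delta=36, new_sum=-22+(36)=14
Option D: A[3] 0->-17, delta=-17, new_sum=-22+(-17)=-39

Answer: A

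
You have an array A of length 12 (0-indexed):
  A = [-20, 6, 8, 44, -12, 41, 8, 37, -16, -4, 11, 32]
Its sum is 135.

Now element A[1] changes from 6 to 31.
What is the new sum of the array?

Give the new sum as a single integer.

Answer: 160

Derivation:
Old value at index 1: 6
New value at index 1: 31
Delta = 31 - 6 = 25
New sum = old_sum + delta = 135 + (25) = 160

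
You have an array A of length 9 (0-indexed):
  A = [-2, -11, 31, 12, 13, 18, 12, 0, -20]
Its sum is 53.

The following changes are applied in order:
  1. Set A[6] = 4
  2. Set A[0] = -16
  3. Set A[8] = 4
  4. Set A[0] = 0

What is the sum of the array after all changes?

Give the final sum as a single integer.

Initial sum: 53
Change 1: A[6] 12 -> 4, delta = -8, sum = 45
Change 2: A[0] -2 -> -16, delta = -14, sum = 31
Change 3: A[8] -20 -> 4, delta = 24, sum = 55
Change 4: A[0] -16 -> 0, delta = 16, sum = 71

Answer: 71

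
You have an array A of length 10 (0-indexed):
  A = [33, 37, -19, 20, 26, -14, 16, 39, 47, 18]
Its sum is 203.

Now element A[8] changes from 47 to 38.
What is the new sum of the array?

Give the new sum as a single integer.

Old value at index 8: 47
New value at index 8: 38
Delta = 38 - 47 = -9
New sum = old_sum + delta = 203 + (-9) = 194

Answer: 194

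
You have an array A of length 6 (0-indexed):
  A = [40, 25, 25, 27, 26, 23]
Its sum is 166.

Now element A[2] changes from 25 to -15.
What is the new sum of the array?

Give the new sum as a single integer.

Old value at index 2: 25
New value at index 2: -15
Delta = -15 - 25 = -40
New sum = old_sum + delta = 166 + (-40) = 126

Answer: 126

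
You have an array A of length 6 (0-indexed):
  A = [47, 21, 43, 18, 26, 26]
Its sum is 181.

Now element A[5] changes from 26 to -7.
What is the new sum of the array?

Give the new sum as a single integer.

Old value at index 5: 26
New value at index 5: -7
Delta = -7 - 26 = -33
New sum = old_sum + delta = 181 + (-33) = 148

Answer: 148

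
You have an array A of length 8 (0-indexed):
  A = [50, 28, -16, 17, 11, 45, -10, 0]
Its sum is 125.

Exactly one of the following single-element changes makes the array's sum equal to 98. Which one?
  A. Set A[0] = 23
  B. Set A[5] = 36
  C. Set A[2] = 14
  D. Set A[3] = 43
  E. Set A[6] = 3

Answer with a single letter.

Answer: A

Derivation:
Option A: A[0] 50->23, delta=-27, new_sum=125+(-27)=98 <-- matches target
Option B: A[5] 45->36, delta=-9, new_sum=125+(-9)=116
Option C: A[2] -16->14, delta=30, new_sum=125+(30)=155
Option D: A[3] 17->43, delta=26, new_sum=125+(26)=151
Option E: A[6] -10->3, delta=13, new_sum=125+(13)=138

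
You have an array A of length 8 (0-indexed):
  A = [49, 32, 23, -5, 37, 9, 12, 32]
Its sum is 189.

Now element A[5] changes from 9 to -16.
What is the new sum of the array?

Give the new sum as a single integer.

Answer: 164

Derivation:
Old value at index 5: 9
New value at index 5: -16
Delta = -16 - 9 = -25
New sum = old_sum + delta = 189 + (-25) = 164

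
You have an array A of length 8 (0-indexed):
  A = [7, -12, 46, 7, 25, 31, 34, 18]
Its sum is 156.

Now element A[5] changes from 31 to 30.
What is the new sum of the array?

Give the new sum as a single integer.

Old value at index 5: 31
New value at index 5: 30
Delta = 30 - 31 = -1
New sum = old_sum + delta = 156 + (-1) = 155

Answer: 155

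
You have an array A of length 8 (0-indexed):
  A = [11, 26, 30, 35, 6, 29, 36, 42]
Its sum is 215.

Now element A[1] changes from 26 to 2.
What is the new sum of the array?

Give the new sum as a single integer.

Old value at index 1: 26
New value at index 1: 2
Delta = 2 - 26 = -24
New sum = old_sum + delta = 215 + (-24) = 191

Answer: 191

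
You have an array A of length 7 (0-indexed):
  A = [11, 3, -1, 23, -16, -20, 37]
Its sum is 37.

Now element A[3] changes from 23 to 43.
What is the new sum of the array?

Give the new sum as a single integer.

Old value at index 3: 23
New value at index 3: 43
Delta = 43 - 23 = 20
New sum = old_sum + delta = 37 + (20) = 57

Answer: 57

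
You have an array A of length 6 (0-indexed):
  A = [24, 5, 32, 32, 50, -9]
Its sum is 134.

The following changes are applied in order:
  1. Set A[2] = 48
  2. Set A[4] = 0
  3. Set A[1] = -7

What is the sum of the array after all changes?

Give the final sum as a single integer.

Answer: 88

Derivation:
Initial sum: 134
Change 1: A[2] 32 -> 48, delta = 16, sum = 150
Change 2: A[4] 50 -> 0, delta = -50, sum = 100
Change 3: A[1] 5 -> -7, delta = -12, sum = 88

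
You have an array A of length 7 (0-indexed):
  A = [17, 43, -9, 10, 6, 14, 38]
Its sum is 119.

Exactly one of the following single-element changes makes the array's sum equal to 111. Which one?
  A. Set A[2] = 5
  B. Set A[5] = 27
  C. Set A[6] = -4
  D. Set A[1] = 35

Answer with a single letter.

Answer: D

Derivation:
Option A: A[2] -9->5, delta=14, new_sum=119+(14)=133
Option B: A[5] 14->27, delta=13, new_sum=119+(13)=132
Option C: A[6] 38->-4, delta=-42, new_sum=119+(-42)=77
Option D: A[1] 43->35, delta=-8, new_sum=119+(-8)=111 <-- matches target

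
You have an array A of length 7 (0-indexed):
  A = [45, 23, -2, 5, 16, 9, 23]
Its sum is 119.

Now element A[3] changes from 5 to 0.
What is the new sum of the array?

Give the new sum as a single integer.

Answer: 114

Derivation:
Old value at index 3: 5
New value at index 3: 0
Delta = 0 - 5 = -5
New sum = old_sum + delta = 119 + (-5) = 114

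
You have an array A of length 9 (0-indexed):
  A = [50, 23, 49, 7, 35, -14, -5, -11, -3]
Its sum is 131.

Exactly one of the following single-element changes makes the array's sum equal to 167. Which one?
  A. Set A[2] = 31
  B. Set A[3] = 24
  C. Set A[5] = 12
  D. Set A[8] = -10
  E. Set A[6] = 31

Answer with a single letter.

Answer: E

Derivation:
Option A: A[2] 49->31, delta=-18, new_sum=131+(-18)=113
Option B: A[3] 7->24, delta=17, new_sum=131+(17)=148
Option C: A[5] -14->12, delta=26, new_sum=131+(26)=157
Option D: A[8] -3->-10, delta=-7, new_sum=131+(-7)=124
Option E: A[6] -5->31, delta=36, new_sum=131+(36)=167 <-- matches target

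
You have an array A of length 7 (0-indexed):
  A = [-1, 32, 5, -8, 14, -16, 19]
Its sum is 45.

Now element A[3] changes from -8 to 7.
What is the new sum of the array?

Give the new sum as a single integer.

Old value at index 3: -8
New value at index 3: 7
Delta = 7 - -8 = 15
New sum = old_sum + delta = 45 + (15) = 60

Answer: 60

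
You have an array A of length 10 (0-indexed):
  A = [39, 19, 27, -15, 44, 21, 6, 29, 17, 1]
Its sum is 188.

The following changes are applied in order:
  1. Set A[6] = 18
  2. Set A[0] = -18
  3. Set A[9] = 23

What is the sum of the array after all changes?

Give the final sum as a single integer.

Answer: 165

Derivation:
Initial sum: 188
Change 1: A[6] 6 -> 18, delta = 12, sum = 200
Change 2: A[0] 39 -> -18, delta = -57, sum = 143
Change 3: A[9] 1 -> 23, delta = 22, sum = 165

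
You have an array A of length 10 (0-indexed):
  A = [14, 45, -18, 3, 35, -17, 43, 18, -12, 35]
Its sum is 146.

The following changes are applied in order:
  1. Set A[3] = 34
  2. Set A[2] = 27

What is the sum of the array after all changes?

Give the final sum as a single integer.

Answer: 222

Derivation:
Initial sum: 146
Change 1: A[3] 3 -> 34, delta = 31, sum = 177
Change 2: A[2] -18 -> 27, delta = 45, sum = 222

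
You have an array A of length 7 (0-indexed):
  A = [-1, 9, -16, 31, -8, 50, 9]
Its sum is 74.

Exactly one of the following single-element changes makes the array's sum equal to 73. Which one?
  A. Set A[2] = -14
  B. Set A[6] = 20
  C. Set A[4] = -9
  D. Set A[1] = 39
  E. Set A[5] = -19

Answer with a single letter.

Option A: A[2] -16->-14, delta=2, new_sum=74+(2)=76
Option B: A[6] 9->20, delta=11, new_sum=74+(11)=85
Option C: A[4] -8->-9, delta=-1, new_sum=74+(-1)=73 <-- matches target
Option D: A[1] 9->39, delta=30, new_sum=74+(30)=104
Option E: A[5] 50->-19, delta=-69, new_sum=74+(-69)=5

Answer: C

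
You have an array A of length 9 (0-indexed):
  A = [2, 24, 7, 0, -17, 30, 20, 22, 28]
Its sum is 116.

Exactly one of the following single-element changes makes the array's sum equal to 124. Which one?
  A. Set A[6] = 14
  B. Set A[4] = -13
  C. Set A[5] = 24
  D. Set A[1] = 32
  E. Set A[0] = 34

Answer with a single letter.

Option A: A[6] 20->14, delta=-6, new_sum=116+(-6)=110
Option B: A[4] -17->-13, delta=4, new_sum=116+(4)=120
Option C: A[5] 30->24, delta=-6, new_sum=116+(-6)=110
Option D: A[1] 24->32, delta=8, new_sum=116+(8)=124 <-- matches target
Option E: A[0] 2->34, delta=32, new_sum=116+(32)=148

Answer: D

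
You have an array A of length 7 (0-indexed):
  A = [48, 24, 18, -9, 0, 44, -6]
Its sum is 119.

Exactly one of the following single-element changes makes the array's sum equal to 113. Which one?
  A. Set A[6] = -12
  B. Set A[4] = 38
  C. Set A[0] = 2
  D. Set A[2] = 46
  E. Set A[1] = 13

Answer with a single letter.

Answer: A

Derivation:
Option A: A[6] -6->-12, delta=-6, new_sum=119+(-6)=113 <-- matches target
Option B: A[4] 0->38, delta=38, new_sum=119+(38)=157
Option C: A[0] 48->2, delta=-46, new_sum=119+(-46)=73
Option D: A[2] 18->46, delta=28, new_sum=119+(28)=147
Option E: A[1] 24->13, delta=-11, new_sum=119+(-11)=108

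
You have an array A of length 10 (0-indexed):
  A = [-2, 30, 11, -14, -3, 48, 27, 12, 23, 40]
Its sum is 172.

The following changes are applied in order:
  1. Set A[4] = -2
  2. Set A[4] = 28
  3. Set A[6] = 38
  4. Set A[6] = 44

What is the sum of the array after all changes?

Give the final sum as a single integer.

Initial sum: 172
Change 1: A[4] -3 -> -2, delta = 1, sum = 173
Change 2: A[4] -2 -> 28, delta = 30, sum = 203
Change 3: A[6] 27 -> 38, delta = 11, sum = 214
Change 4: A[6] 38 -> 44, delta = 6, sum = 220

Answer: 220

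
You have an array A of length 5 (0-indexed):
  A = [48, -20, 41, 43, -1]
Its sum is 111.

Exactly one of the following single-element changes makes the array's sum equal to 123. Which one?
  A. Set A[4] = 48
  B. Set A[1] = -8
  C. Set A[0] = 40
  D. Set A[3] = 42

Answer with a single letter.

Option A: A[4] -1->48, delta=49, new_sum=111+(49)=160
Option B: A[1] -20->-8, delta=12, new_sum=111+(12)=123 <-- matches target
Option C: A[0] 48->40, delta=-8, new_sum=111+(-8)=103
Option D: A[3] 43->42, delta=-1, new_sum=111+(-1)=110

Answer: B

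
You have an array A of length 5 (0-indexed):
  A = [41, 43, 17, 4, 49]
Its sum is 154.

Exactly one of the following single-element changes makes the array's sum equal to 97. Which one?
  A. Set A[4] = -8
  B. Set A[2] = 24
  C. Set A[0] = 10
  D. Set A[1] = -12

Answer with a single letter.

Answer: A

Derivation:
Option A: A[4] 49->-8, delta=-57, new_sum=154+(-57)=97 <-- matches target
Option B: A[2] 17->24, delta=7, new_sum=154+(7)=161
Option C: A[0] 41->10, delta=-31, new_sum=154+(-31)=123
Option D: A[1] 43->-12, delta=-55, new_sum=154+(-55)=99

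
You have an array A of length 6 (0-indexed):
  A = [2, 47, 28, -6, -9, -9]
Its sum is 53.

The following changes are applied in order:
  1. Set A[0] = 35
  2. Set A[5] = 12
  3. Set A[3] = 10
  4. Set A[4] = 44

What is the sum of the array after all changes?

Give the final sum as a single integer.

Initial sum: 53
Change 1: A[0] 2 -> 35, delta = 33, sum = 86
Change 2: A[5] -9 -> 12, delta = 21, sum = 107
Change 3: A[3] -6 -> 10, delta = 16, sum = 123
Change 4: A[4] -9 -> 44, delta = 53, sum = 176

Answer: 176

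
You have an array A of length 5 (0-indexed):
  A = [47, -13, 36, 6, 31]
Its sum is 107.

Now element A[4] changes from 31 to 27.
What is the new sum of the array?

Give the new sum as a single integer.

Old value at index 4: 31
New value at index 4: 27
Delta = 27 - 31 = -4
New sum = old_sum + delta = 107 + (-4) = 103

Answer: 103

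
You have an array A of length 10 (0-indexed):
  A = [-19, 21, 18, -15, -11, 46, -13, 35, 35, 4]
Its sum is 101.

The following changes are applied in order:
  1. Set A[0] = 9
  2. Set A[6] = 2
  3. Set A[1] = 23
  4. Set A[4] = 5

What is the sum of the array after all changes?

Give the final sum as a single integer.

Initial sum: 101
Change 1: A[0] -19 -> 9, delta = 28, sum = 129
Change 2: A[6] -13 -> 2, delta = 15, sum = 144
Change 3: A[1] 21 -> 23, delta = 2, sum = 146
Change 4: A[4] -11 -> 5, delta = 16, sum = 162

Answer: 162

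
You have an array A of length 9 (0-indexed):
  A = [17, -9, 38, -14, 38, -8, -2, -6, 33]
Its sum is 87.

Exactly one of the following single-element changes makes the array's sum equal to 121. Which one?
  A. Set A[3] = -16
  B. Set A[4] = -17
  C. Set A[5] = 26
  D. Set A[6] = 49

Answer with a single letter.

Option A: A[3] -14->-16, delta=-2, new_sum=87+(-2)=85
Option B: A[4] 38->-17, delta=-55, new_sum=87+(-55)=32
Option C: A[5] -8->26, delta=34, new_sum=87+(34)=121 <-- matches target
Option D: A[6] -2->49, delta=51, new_sum=87+(51)=138

Answer: C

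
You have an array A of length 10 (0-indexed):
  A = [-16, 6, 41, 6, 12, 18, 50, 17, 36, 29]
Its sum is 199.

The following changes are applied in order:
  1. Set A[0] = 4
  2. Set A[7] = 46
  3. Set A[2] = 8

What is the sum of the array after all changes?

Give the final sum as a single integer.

Answer: 215

Derivation:
Initial sum: 199
Change 1: A[0] -16 -> 4, delta = 20, sum = 219
Change 2: A[7] 17 -> 46, delta = 29, sum = 248
Change 3: A[2] 41 -> 8, delta = -33, sum = 215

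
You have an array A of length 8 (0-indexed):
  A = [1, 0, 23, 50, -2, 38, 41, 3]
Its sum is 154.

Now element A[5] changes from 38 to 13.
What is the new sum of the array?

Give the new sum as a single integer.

Answer: 129

Derivation:
Old value at index 5: 38
New value at index 5: 13
Delta = 13 - 38 = -25
New sum = old_sum + delta = 154 + (-25) = 129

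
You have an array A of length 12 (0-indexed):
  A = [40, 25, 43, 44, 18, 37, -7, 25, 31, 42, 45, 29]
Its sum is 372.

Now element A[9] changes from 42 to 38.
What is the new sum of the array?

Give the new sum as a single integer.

Answer: 368

Derivation:
Old value at index 9: 42
New value at index 9: 38
Delta = 38 - 42 = -4
New sum = old_sum + delta = 372 + (-4) = 368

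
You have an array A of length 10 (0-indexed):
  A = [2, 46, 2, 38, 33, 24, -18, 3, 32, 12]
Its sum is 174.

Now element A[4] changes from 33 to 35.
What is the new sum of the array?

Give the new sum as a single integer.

Old value at index 4: 33
New value at index 4: 35
Delta = 35 - 33 = 2
New sum = old_sum + delta = 174 + (2) = 176

Answer: 176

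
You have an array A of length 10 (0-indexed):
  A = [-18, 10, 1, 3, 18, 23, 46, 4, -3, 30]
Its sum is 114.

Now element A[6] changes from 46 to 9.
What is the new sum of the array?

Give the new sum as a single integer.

Old value at index 6: 46
New value at index 6: 9
Delta = 9 - 46 = -37
New sum = old_sum + delta = 114 + (-37) = 77

Answer: 77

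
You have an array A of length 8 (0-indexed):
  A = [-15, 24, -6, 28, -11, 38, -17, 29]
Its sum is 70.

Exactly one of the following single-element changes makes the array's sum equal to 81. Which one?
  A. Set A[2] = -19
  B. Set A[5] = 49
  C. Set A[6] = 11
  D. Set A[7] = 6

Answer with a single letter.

Answer: B

Derivation:
Option A: A[2] -6->-19, delta=-13, new_sum=70+(-13)=57
Option B: A[5] 38->49, delta=11, new_sum=70+(11)=81 <-- matches target
Option C: A[6] -17->11, delta=28, new_sum=70+(28)=98
Option D: A[7] 29->6, delta=-23, new_sum=70+(-23)=47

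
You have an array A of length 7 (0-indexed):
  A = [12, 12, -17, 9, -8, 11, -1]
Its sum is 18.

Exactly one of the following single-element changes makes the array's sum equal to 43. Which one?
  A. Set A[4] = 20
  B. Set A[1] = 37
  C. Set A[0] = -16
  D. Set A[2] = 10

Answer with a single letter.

Option A: A[4] -8->20, delta=28, new_sum=18+(28)=46
Option B: A[1] 12->37, delta=25, new_sum=18+(25)=43 <-- matches target
Option C: A[0] 12->-16, delta=-28, new_sum=18+(-28)=-10
Option D: A[2] -17->10, delta=27, new_sum=18+(27)=45

Answer: B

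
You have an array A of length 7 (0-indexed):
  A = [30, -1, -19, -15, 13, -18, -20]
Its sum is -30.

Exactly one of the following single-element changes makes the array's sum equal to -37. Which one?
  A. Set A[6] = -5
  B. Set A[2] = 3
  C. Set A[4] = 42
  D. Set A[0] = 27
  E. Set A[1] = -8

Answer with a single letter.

Answer: E

Derivation:
Option A: A[6] -20->-5, delta=15, new_sum=-30+(15)=-15
Option B: A[2] -19->3, delta=22, new_sum=-30+(22)=-8
Option C: A[4] 13->42, delta=29, new_sum=-30+(29)=-1
Option D: A[0] 30->27, delta=-3, new_sum=-30+(-3)=-33
Option E: A[1] -1->-8, delta=-7, new_sum=-30+(-7)=-37 <-- matches target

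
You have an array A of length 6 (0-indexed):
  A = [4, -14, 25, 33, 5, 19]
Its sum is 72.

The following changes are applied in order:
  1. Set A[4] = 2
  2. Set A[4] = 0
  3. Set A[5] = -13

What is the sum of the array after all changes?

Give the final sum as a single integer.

Answer: 35

Derivation:
Initial sum: 72
Change 1: A[4] 5 -> 2, delta = -3, sum = 69
Change 2: A[4] 2 -> 0, delta = -2, sum = 67
Change 3: A[5] 19 -> -13, delta = -32, sum = 35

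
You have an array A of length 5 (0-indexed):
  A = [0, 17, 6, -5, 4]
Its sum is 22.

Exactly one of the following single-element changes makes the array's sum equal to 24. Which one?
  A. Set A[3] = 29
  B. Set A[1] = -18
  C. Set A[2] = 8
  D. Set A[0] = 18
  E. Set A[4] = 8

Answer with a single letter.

Option A: A[3] -5->29, delta=34, new_sum=22+(34)=56
Option B: A[1] 17->-18, delta=-35, new_sum=22+(-35)=-13
Option C: A[2] 6->8, delta=2, new_sum=22+(2)=24 <-- matches target
Option D: A[0] 0->18, delta=18, new_sum=22+(18)=40
Option E: A[4] 4->8, delta=4, new_sum=22+(4)=26

Answer: C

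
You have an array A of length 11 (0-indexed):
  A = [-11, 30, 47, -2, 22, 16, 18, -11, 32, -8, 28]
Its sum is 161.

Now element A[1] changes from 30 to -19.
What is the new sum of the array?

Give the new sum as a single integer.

Old value at index 1: 30
New value at index 1: -19
Delta = -19 - 30 = -49
New sum = old_sum + delta = 161 + (-49) = 112

Answer: 112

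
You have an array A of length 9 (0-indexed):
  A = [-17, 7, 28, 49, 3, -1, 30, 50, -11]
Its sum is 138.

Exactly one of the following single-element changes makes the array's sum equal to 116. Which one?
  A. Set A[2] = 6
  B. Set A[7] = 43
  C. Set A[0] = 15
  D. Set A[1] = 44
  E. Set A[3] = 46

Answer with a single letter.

Option A: A[2] 28->6, delta=-22, new_sum=138+(-22)=116 <-- matches target
Option B: A[7] 50->43, delta=-7, new_sum=138+(-7)=131
Option C: A[0] -17->15, delta=32, new_sum=138+(32)=170
Option D: A[1] 7->44, delta=37, new_sum=138+(37)=175
Option E: A[3] 49->46, delta=-3, new_sum=138+(-3)=135

Answer: A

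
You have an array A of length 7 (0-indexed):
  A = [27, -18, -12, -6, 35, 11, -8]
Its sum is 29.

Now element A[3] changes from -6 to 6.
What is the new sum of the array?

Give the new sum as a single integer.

Old value at index 3: -6
New value at index 3: 6
Delta = 6 - -6 = 12
New sum = old_sum + delta = 29 + (12) = 41

Answer: 41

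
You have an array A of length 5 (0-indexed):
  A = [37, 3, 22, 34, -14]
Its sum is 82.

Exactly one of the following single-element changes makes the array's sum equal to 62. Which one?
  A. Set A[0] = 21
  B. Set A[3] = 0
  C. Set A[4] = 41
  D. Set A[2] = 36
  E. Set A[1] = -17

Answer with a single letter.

Option A: A[0] 37->21, delta=-16, new_sum=82+(-16)=66
Option B: A[3] 34->0, delta=-34, new_sum=82+(-34)=48
Option C: A[4] -14->41, delta=55, new_sum=82+(55)=137
Option D: A[2] 22->36, delta=14, new_sum=82+(14)=96
Option E: A[1] 3->-17, delta=-20, new_sum=82+(-20)=62 <-- matches target

Answer: E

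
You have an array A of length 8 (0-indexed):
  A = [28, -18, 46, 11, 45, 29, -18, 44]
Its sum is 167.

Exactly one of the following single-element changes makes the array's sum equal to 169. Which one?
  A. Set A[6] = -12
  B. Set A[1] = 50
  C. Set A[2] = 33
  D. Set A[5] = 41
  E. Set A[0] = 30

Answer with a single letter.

Answer: E

Derivation:
Option A: A[6] -18->-12, delta=6, new_sum=167+(6)=173
Option B: A[1] -18->50, delta=68, new_sum=167+(68)=235
Option C: A[2] 46->33, delta=-13, new_sum=167+(-13)=154
Option D: A[5] 29->41, delta=12, new_sum=167+(12)=179
Option E: A[0] 28->30, delta=2, new_sum=167+(2)=169 <-- matches target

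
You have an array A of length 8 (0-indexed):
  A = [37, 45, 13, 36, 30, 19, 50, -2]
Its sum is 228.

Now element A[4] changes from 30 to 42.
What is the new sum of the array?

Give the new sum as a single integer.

Old value at index 4: 30
New value at index 4: 42
Delta = 42 - 30 = 12
New sum = old_sum + delta = 228 + (12) = 240

Answer: 240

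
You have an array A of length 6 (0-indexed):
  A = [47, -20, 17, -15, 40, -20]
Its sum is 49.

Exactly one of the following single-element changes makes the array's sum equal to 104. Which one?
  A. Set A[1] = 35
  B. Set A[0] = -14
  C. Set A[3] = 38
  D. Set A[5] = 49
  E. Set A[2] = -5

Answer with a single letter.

Option A: A[1] -20->35, delta=55, new_sum=49+(55)=104 <-- matches target
Option B: A[0] 47->-14, delta=-61, new_sum=49+(-61)=-12
Option C: A[3] -15->38, delta=53, new_sum=49+(53)=102
Option D: A[5] -20->49, delta=69, new_sum=49+(69)=118
Option E: A[2] 17->-5, delta=-22, new_sum=49+(-22)=27

Answer: A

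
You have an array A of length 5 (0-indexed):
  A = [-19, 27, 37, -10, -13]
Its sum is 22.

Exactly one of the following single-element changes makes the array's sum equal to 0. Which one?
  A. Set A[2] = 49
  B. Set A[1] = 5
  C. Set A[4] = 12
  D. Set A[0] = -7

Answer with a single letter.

Option A: A[2] 37->49, delta=12, new_sum=22+(12)=34
Option B: A[1] 27->5, delta=-22, new_sum=22+(-22)=0 <-- matches target
Option C: A[4] -13->12, delta=25, new_sum=22+(25)=47
Option D: A[0] -19->-7, delta=12, new_sum=22+(12)=34

Answer: B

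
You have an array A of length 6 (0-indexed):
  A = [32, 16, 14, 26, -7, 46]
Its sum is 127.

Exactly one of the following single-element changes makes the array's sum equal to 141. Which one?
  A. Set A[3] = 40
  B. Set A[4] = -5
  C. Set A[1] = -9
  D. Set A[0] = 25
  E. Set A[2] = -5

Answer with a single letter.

Option A: A[3] 26->40, delta=14, new_sum=127+(14)=141 <-- matches target
Option B: A[4] -7->-5, delta=2, new_sum=127+(2)=129
Option C: A[1] 16->-9, delta=-25, new_sum=127+(-25)=102
Option D: A[0] 32->25, delta=-7, new_sum=127+(-7)=120
Option E: A[2] 14->-5, delta=-19, new_sum=127+(-19)=108

Answer: A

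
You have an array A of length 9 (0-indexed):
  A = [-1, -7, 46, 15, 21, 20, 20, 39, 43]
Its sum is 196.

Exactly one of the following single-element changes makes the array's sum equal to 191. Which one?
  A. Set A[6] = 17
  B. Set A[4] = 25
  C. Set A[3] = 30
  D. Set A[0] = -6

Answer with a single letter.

Option A: A[6] 20->17, delta=-3, new_sum=196+(-3)=193
Option B: A[4] 21->25, delta=4, new_sum=196+(4)=200
Option C: A[3] 15->30, delta=15, new_sum=196+(15)=211
Option D: A[0] -1->-6, delta=-5, new_sum=196+(-5)=191 <-- matches target

Answer: D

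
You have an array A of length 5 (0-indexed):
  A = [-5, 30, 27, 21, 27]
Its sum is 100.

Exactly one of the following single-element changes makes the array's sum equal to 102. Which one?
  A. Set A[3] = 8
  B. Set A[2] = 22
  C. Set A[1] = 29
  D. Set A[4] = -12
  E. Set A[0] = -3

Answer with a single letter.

Answer: E

Derivation:
Option A: A[3] 21->8, delta=-13, new_sum=100+(-13)=87
Option B: A[2] 27->22, delta=-5, new_sum=100+(-5)=95
Option C: A[1] 30->29, delta=-1, new_sum=100+(-1)=99
Option D: A[4] 27->-12, delta=-39, new_sum=100+(-39)=61
Option E: A[0] -5->-3, delta=2, new_sum=100+(2)=102 <-- matches target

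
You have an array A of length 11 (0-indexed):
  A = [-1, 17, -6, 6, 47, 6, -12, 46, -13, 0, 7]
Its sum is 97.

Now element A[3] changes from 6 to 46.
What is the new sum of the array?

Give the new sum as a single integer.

Answer: 137

Derivation:
Old value at index 3: 6
New value at index 3: 46
Delta = 46 - 6 = 40
New sum = old_sum + delta = 97 + (40) = 137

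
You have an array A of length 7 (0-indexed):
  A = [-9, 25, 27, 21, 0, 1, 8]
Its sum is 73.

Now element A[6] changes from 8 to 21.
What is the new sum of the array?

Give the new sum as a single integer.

Old value at index 6: 8
New value at index 6: 21
Delta = 21 - 8 = 13
New sum = old_sum + delta = 73 + (13) = 86

Answer: 86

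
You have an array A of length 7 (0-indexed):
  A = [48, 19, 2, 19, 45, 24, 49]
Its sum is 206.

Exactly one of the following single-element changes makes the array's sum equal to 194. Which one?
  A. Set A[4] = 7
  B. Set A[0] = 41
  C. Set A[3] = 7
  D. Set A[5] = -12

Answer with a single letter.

Option A: A[4] 45->7, delta=-38, new_sum=206+(-38)=168
Option B: A[0] 48->41, delta=-7, new_sum=206+(-7)=199
Option C: A[3] 19->7, delta=-12, new_sum=206+(-12)=194 <-- matches target
Option D: A[5] 24->-12, delta=-36, new_sum=206+(-36)=170

Answer: C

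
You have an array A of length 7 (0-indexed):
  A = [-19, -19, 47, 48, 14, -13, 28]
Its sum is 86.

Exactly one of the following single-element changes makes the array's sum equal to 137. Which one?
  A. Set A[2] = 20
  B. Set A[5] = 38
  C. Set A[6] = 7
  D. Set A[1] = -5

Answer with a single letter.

Answer: B

Derivation:
Option A: A[2] 47->20, delta=-27, new_sum=86+(-27)=59
Option B: A[5] -13->38, delta=51, new_sum=86+(51)=137 <-- matches target
Option C: A[6] 28->7, delta=-21, new_sum=86+(-21)=65
Option D: A[1] -19->-5, delta=14, new_sum=86+(14)=100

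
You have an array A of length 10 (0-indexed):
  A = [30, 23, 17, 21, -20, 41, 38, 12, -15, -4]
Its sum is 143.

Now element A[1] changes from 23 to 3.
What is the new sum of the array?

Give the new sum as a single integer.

Old value at index 1: 23
New value at index 1: 3
Delta = 3 - 23 = -20
New sum = old_sum + delta = 143 + (-20) = 123

Answer: 123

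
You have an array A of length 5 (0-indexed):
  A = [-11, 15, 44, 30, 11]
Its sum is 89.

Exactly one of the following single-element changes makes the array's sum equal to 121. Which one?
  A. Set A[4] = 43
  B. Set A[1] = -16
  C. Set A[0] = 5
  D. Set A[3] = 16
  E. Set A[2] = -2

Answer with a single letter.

Answer: A

Derivation:
Option A: A[4] 11->43, delta=32, new_sum=89+(32)=121 <-- matches target
Option B: A[1] 15->-16, delta=-31, new_sum=89+(-31)=58
Option C: A[0] -11->5, delta=16, new_sum=89+(16)=105
Option D: A[3] 30->16, delta=-14, new_sum=89+(-14)=75
Option E: A[2] 44->-2, delta=-46, new_sum=89+(-46)=43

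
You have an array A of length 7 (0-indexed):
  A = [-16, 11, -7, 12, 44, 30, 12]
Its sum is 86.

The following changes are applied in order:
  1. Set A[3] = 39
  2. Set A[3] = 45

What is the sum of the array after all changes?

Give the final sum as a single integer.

Initial sum: 86
Change 1: A[3] 12 -> 39, delta = 27, sum = 113
Change 2: A[3] 39 -> 45, delta = 6, sum = 119

Answer: 119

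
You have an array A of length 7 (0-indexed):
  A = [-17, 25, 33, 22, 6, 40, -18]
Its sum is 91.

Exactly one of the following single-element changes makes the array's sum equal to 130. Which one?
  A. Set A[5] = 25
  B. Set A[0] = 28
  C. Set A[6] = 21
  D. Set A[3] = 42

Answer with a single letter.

Answer: C

Derivation:
Option A: A[5] 40->25, delta=-15, new_sum=91+(-15)=76
Option B: A[0] -17->28, delta=45, new_sum=91+(45)=136
Option C: A[6] -18->21, delta=39, new_sum=91+(39)=130 <-- matches target
Option D: A[3] 22->42, delta=20, new_sum=91+(20)=111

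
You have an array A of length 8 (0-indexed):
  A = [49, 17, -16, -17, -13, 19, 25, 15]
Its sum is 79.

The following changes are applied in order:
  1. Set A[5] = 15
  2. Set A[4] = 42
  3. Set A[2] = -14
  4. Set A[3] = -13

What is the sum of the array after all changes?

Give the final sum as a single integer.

Initial sum: 79
Change 1: A[5] 19 -> 15, delta = -4, sum = 75
Change 2: A[4] -13 -> 42, delta = 55, sum = 130
Change 3: A[2] -16 -> -14, delta = 2, sum = 132
Change 4: A[3] -17 -> -13, delta = 4, sum = 136

Answer: 136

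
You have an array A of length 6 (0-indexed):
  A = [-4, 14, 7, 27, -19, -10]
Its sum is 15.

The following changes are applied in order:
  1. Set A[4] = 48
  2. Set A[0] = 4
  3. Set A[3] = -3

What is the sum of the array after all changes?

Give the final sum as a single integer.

Initial sum: 15
Change 1: A[4] -19 -> 48, delta = 67, sum = 82
Change 2: A[0] -4 -> 4, delta = 8, sum = 90
Change 3: A[3] 27 -> -3, delta = -30, sum = 60

Answer: 60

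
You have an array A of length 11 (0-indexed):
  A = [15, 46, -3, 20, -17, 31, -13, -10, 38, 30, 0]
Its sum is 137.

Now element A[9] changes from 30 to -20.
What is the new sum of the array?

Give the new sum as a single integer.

Old value at index 9: 30
New value at index 9: -20
Delta = -20 - 30 = -50
New sum = old_sum + delta = 137 + (-50) = 87

Answer: 87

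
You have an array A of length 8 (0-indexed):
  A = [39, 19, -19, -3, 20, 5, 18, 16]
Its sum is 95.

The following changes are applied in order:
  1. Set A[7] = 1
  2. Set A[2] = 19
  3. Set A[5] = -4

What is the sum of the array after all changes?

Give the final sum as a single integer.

Initial sum: 95
Change 1: A[7] 16 -> 1, delta = -15, sum = 80
Change 2: A[2] -19 -> 19, delta = 38, sum = 118
Change 3: A[5] 5 -> -4, delta = -9, sum = 109

Answer: 109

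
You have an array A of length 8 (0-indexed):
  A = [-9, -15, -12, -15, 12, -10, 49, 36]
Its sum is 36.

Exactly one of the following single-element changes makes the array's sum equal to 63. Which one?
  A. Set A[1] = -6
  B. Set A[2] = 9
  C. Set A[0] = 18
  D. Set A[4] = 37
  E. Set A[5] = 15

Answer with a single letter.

Option A: A[1] -15->-6, delta=9, new_sum=36+(9)=45
Option B: A[2] -12->9, delta=21, new_sum=36+(21)=57
Option C: A[0] -9->18, delta=27, new_sum=36+(27)=63 <-- matches target
Option D: A[4] 12->37, delta=25, new_sum=36+(25)=61
Option E: A[5] -10->15, delta=25, new_sum=36+(25)=61

Answer: C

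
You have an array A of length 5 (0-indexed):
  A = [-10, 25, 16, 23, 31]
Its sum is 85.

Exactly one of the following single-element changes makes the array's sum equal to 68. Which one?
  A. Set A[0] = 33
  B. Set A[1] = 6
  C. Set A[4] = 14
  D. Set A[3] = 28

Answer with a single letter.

Option A: A[0] -10->33, delta=43, new_sum=85+(43)=128
Option B: A[1] 25->6, delta=-19, new_sum=85+(-19)=66
Option C: A[4] 31->14, delta=-17, new_sum=85+(-17)=68 <-- matches target
Option D: A[3] 23->28, delta=5, new_sum=85+(5)=90

Answer: C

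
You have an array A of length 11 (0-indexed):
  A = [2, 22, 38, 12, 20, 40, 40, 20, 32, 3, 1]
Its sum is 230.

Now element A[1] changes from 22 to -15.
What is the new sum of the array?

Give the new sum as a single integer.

Answer: 193

Derivation:
Old value at index 1: 22
New value at index 1: -15
Delta = -15 - 22 = -37
New sum = old_sum + delta = 230 + (-37) = 193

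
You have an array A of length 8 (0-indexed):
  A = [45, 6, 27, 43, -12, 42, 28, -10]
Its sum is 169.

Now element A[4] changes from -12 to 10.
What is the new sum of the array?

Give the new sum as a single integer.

Old value at index 4: -12
New value at index 4: 10
Delta = 10 - -12 = 22
New sum = old_sum + delta = 169 + (22) = 191

Answer: 191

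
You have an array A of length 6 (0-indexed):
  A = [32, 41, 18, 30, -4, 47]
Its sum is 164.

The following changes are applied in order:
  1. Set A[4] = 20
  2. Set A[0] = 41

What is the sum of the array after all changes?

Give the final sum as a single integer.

Answer: 197

Derivation:
Initial sum: 164
Change 1: A[4] -4 -> 20, delta = 24, sum = 188
Change 2: A[0] 32 -> 41, delta = 9, sum = 197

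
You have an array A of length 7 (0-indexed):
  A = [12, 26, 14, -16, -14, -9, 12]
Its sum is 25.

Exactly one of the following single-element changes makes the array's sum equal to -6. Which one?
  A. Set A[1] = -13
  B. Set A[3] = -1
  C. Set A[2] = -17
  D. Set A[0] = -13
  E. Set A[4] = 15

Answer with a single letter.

Option A: A[1] 26->-13, delta=-39, new_sum=25+(-39)=-14
Option B: A[3] -16->-1, delta=15, new_sum=25+(15)=40
Option C: A[2] 14->-17, delta=-31, new_sum=25+(-31)=-6 <-- matches target
Option D: A[0] 12->-13, delta=-25, new_sum=25+(-25)=0
Option E: A[4] -14->15, delta=29, new_sum=25+(29)=54

Answer: C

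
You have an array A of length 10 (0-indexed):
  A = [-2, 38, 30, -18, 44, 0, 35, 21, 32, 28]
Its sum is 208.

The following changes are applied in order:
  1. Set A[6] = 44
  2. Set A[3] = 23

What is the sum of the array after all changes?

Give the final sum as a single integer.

Answer: 258

Derivation:
Initial sum: 208
Change 1: A[6] 35 -> 44, delta = 9, sum = 217
Change 2: A[3] -18 -> 23, delta = 41, sum = 258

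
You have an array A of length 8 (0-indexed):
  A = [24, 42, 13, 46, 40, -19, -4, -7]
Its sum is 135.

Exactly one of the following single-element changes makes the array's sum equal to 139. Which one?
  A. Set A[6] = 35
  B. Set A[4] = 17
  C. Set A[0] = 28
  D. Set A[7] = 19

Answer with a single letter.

Answer: C

Derivation:
Option A: A[6] -4->35, delta=39, new_sum=135+(39)=174
Option B: A[4] 40->17, delta=-23, new_sum=135+(-23)=112
Option C: A[0] 24->28, delta=4, new_sum=135+(4)=139 <-- matches target
Option D: A[7] -7->19, delta=26, new_sum=135+(26)=161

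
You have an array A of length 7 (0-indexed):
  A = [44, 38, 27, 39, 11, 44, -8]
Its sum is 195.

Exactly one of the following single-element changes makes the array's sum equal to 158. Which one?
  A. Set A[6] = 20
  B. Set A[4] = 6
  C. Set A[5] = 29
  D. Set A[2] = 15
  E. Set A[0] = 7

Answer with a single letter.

Option A: A[6] -8->20, delta=28, new_sum=195+(28)=223
Option B: A[4] 11->6, delta=-5, new_sum=195+(-5)=190
Option C: A[5] 44->29, delta=-15, new_sum=195+(-15)=180
Option D: A[2] 27->15, delta=-12, new_sum=195+(-12)=183
Option E: A[0] 44->7, delta=-37, new_sum=195+(-37)=158 <-- matches target

Answer: E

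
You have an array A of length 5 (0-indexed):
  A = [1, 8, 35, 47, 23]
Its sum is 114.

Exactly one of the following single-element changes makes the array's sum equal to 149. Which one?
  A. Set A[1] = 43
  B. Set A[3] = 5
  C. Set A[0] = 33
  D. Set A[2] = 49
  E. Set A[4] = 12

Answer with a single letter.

Answer: A

Derivation:
Option A: A[1] 8->43, delta=35, new_sum=114+(35)=149 <-- matches target
Option B: A[3] 47->5, delta=-42, new_sum=114+(-42)=72
Option C: A[0] 1->33, delta=32, new_sum=114+(32)=146
Option D: A[2] 35->49, delta=14, new_sum=114+(14)=128
Option E: A[4] 23->12, delta=-11, new_sum=114+(-11)=103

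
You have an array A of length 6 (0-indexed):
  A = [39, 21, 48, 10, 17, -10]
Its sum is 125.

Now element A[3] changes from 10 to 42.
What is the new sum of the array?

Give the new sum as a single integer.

Answer: 157

Derivation:
Old value at index 3: 10
New value at index 3: 42
Delta = 42 - 10 = 32
New sum = old_sum + delta = 125 + (32) = 157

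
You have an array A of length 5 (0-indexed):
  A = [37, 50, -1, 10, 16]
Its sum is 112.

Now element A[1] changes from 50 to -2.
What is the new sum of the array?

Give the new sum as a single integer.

Old value at index 1: 50
New value at index 1: -2
Delta = -2 - 50 = -52
New sum = old_sum + delta = 112 + (-52) = 60

Answer: 60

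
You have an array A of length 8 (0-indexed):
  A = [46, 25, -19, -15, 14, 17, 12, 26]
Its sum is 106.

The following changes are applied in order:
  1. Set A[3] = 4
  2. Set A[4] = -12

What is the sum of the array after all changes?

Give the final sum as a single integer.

Initial sum: 106
Change 1: A[3] -15 -> 4, delta = 19, sum = 125
Change 2: A[4] 14 -> -12, delta = -26, sum = 99

Answer: 99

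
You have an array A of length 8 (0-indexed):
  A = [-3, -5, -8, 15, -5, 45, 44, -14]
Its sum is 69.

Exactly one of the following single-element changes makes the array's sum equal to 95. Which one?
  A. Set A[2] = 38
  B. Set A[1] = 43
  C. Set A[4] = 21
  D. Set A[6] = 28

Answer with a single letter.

Answer: C

Derivation:
Option A: A[2] -8->38, delta=46, new_sum=69+(46)=115
Option B: A[1] -5->43, delta=48, new_sum=69+(48)=117
Option C: A[4] -5->21, delta=26, new_sum=69+(26)=95 <-- matches target
Option D: A[6] 44->28, delta=-16, new_sum=69+(-16)=53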